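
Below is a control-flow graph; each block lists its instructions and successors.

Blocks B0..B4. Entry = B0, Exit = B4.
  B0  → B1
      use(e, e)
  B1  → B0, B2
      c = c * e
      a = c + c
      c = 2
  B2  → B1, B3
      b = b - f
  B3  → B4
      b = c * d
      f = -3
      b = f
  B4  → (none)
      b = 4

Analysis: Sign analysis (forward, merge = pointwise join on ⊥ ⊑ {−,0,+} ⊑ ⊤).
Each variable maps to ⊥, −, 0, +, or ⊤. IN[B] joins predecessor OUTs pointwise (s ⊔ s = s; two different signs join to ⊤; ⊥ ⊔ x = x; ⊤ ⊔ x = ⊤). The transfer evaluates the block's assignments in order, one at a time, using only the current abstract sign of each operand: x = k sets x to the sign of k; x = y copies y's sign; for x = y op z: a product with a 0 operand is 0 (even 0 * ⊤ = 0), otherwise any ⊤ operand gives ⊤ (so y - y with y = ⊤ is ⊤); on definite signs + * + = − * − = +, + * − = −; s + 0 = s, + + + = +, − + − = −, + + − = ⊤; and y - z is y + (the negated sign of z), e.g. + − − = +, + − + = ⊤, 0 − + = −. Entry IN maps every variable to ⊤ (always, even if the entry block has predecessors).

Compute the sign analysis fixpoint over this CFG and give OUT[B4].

Answer: {a: ⊤, b: +, c: +, d: ⊤, e: ⊤, f: -}

Derivation:
Converged values:
  B0: | IN=(all ⊤) | OUT=(all ⊤)
  B1: | IN=(all ⊤) | OUT={c:+; rest ⊤}
  B2: | IN={c:+; rest ⊤} | OUT={c:+; rest ⊤}
  B3: | IN={c:+; rest ⊤} | OUT={b:-, c:+, f:-; rest ⊤}
  B4: | IN={b:-, c:+, f:-; rest ⊤} | OUT={b:+, c:+, f:-; rest ⊤}

Merge at B4: IN[B4] = OUT[B3] = {a: ⊤, b: -, c: +, d: ⊤, e: ⊤, f: -}
Applying B4's transfer function to that IN value gives OUT[B4] (row B4 above).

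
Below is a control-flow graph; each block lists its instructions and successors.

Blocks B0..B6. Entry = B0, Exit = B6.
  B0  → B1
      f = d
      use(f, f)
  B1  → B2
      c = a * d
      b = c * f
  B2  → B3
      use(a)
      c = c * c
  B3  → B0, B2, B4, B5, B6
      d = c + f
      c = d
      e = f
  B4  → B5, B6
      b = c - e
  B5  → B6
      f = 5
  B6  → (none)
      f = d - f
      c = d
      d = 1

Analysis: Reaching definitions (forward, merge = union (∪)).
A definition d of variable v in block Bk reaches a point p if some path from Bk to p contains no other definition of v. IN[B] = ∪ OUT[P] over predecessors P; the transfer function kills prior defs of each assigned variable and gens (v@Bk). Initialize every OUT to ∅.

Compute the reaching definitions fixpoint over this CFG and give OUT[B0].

Answer: {b@B1, c@B3, d@B3, e@B3, f@B0}

Working:
Per-block solution:
  B0: | IN={b@B1, c@B3, d@B3, e@B3, f@B0} | OUT={b@B1, c@B3, d@B3, e@B3, f@B0}
  B1: | IN={b@B1, c@B3, d@B3, e@B3, f@B0} | OUT={b@B1, c@B1, d@B3, e@B3, f@B0}
  B2: | IN={b@B1, c@B1, c@B3, d@B3, e@B3, f@B0} | OUT={b@B1, c@B2, d@B3, e@B3, f@B0}
  B3: | IN={b@B1, c@B2, d@B3, e@B3, f@B0} | OUT={b@B1, c@B3, d@B3, e@B3, f@B0}
  B4: | IN={b@B1, c@B3, d@B3, e@B3, f@B0} | OUT={b@B4, c@B3, d@B3, e@B3, f@B0}
  B5: | IN={b@B1, b@B4, c@B3, d@B3, e@B3, f@B0} | OUT={b@B1, b@B4, c@B3, d@B3, e@B3, f@B5}
  B6: | IN={b@B1, b@B4, c@B3, d@B3, e@B3, f@B0, f@B5} | OUT={b@B1, b@B4, c@B6, d@B6, e@B3, f@B6}

Merge at B0 (entry node, so the boundary value {} is joined with the incoming edge(s)): IN[B0] = {} ⊔ OUT[B3] = {b@B1, c@B3, d@B3, e@B3, f@B0}
Applying B0's transfer function to that IN value gives OUT[B0] (row B0 above).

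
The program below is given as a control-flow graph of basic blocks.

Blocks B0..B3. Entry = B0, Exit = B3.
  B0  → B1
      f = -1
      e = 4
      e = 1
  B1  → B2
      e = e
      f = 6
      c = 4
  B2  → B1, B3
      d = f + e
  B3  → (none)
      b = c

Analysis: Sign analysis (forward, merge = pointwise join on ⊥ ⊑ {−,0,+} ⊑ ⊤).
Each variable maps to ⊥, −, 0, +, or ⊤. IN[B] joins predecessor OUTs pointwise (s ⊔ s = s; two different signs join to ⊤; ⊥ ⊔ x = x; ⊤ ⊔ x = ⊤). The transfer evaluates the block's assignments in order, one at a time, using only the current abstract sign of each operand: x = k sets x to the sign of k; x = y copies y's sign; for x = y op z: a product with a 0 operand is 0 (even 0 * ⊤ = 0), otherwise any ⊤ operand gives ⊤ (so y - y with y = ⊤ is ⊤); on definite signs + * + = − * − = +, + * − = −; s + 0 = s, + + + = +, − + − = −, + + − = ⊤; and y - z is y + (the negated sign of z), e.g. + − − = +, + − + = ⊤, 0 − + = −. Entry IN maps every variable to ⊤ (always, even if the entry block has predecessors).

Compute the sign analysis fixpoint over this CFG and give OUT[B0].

Converged values:
  B0: | IN=(all ⊤) | OUT={e:+, f:-; rest ⊤}
  B1: | IN={e:+; rest ⊤} | OUT={c:+, e:+, f:+; rest ⊤}
  B2: | IN={c:+, e:+, f:+; rest ⊤} | OUT={c:+, d:+, e:+, f:+; rest ⊤}
  B3: | IN={c:+, d:+, e:+, f:+; rest ⊤} | OUT={b:+, c:+, d:+, e:+, f:+; rest ⊤}

B0 is the boundary node: IN[B0] = {a: ⊤, b: ⊤, c: ⊤, d: ⊤, e: ⊤, f: ⊤}
Applying B0's transfer function to that IN value gives OUT[B0] (row B0 above).

Answer: {a: ⊤, b: ⊤, c: ⊤, d: ⊤, e: +, f: -}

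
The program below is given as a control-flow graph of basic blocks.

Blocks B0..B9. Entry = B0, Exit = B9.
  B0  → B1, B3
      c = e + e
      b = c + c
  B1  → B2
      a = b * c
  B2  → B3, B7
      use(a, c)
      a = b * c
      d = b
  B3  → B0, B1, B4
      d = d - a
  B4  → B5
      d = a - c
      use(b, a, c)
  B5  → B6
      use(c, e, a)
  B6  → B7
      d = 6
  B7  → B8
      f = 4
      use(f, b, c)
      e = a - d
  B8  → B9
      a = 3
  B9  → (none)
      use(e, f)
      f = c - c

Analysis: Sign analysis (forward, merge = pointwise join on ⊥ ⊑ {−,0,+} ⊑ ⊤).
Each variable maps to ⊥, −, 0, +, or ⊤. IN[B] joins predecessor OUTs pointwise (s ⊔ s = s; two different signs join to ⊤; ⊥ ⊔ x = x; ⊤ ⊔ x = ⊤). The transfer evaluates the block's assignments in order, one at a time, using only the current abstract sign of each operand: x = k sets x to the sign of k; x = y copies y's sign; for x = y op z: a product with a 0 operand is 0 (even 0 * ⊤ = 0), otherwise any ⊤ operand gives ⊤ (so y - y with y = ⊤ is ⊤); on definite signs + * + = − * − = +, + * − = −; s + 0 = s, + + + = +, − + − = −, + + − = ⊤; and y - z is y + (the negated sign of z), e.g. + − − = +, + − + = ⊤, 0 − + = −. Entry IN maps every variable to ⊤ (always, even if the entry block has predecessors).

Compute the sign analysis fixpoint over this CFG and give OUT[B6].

Answer: {a: ⊤, b: ⊤, c: ⊤, d: +, e: ⊤, f: ⊤}

Trace:
Fixpoint table:
  B0:  IN=(all ⊤)  OUT=(all ⊤)
  B1:  IN=(all ⊤)  OUT=(all ⊤)
  B2:  IN=(all ⊤)  OUT=(all ⊤)
  B3:  IN=(all ⊤)  OUT=(all ⊤)
  B4:  IN=(all ⊤)  OUT=(all ⊤)
  B5:  IN=(all ⊤)  OUT=(all ⊤)
  B6:  IN=(all ⊤)  OUT={d:+; rest ⊤}
  B7:  IN=(all ⊤)  OUT={f:+; rest ⊤}
  B8:  IN={f:+; rest ⊤}  OUT={a:+, f:+; rest ⊤}
  B9:  IN={a:+, f:+; rest ⊤}  OUT={a:+; rest ⊤}

Merge at B6: IN[B6] = OUT[B5] = {a: ⊤, b: ⊤, c: ⊤, d: ⊤, e: ⊤, f: ⊤}
Applying B6's transfer function to that IN value gives OUT[B6] (row B6 above).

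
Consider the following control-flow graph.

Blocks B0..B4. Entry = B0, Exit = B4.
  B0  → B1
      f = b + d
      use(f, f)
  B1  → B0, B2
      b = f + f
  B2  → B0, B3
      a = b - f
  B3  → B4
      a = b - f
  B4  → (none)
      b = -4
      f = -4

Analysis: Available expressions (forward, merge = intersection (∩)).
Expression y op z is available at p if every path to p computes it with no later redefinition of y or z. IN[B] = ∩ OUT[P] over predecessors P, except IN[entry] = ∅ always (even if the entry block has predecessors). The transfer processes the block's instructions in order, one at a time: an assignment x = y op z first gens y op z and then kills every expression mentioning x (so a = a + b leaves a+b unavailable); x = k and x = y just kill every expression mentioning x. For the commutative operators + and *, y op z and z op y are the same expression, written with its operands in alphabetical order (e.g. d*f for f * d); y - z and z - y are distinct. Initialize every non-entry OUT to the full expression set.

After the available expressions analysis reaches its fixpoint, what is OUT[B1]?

Answer: {f+f}

Derivation:
Converged values:
  B0:   IN={}   OUT={b+d}
  B1:   IN={b+d}   OUT={f+f}
  B2:   IN={f+f}   OUT={b-f, f+f}
  B3:   IN={b-f, f+f}   OUT={b-f, f+f}
  B4:   IN={b-f, f+f}   OUT={}

Merge at B1: IN[B1] = OUT[B0] = {b+d}
Applying B1's transfer function to that IN value gives OUT[B1] (row B1 above).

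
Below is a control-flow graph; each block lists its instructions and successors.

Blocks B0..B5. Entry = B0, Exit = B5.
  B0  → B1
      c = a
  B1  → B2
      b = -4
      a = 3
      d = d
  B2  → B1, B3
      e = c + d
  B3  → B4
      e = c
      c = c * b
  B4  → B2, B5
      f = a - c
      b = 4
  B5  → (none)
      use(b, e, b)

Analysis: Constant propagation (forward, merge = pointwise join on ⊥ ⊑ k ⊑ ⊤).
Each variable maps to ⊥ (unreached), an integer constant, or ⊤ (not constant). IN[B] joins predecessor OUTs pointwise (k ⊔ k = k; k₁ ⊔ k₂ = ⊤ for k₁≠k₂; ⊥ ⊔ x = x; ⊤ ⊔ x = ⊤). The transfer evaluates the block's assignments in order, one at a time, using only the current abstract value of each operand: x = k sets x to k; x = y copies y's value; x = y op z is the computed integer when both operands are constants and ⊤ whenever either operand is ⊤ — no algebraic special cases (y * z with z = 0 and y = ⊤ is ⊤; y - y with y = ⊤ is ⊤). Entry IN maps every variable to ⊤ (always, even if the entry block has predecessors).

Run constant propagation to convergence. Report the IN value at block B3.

Answer: {a: 3, b: ⊤, c: ⊤, d: ⊤, e: ⊤, f: ⊤}

Trace:
Converged values:
  B0:  IN=(all ⊤)  OUT=(all ⊤)
  B1:  IN=(all ⊤)  OUT={a:3, b:-4; rest ⊤}
  B2:  IN={a:3; rest ⊤}  OUT={a:3; rest ⊤}
  B3:  IN={a:3; rest ⊤}  OUT={a:3; rest ⊤}
  B4:  IN={a:3; rest ⊤}  OUT={a:3, b:4; rest ⊤}
  B5:  IN={a:3, b:4; rest ⊤}  OUT={a:3, b:4; rest ⊤}

Merge at B3: IN[B3] = OUT[B2] = {a: 3, b: ⊤, c: ⊤, d: ⊤, e: ⊤, f: ⊤}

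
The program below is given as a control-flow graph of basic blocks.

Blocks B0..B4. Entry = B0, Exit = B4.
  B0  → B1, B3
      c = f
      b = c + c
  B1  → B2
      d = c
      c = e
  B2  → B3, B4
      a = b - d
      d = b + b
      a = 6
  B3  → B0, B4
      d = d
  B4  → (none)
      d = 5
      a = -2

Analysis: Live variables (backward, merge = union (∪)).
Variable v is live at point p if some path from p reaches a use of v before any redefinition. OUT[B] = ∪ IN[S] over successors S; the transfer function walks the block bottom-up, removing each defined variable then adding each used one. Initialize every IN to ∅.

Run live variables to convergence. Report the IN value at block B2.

Answer: {b, d, e, f}

Working:
Per-block solution:
  B0:  IN={d, e, f}  OUT={b, c, d, e, f}
  B1:  IN={b, c, e, f}  OUT={b, d, e, f}
  B2:  IN={b, d, e, f}  OUT={d, e, f}
  B3:  IN={d, e, f}  OUT={d, e, f}
  B4:  IN={}  OUT={}

Merge at B2: OUT[B2] = IN[B3] ⊔ IN[B4] = {d, e, f}
Applying B2's transfer function to that OUT value gives IN[B2] (row B2 above).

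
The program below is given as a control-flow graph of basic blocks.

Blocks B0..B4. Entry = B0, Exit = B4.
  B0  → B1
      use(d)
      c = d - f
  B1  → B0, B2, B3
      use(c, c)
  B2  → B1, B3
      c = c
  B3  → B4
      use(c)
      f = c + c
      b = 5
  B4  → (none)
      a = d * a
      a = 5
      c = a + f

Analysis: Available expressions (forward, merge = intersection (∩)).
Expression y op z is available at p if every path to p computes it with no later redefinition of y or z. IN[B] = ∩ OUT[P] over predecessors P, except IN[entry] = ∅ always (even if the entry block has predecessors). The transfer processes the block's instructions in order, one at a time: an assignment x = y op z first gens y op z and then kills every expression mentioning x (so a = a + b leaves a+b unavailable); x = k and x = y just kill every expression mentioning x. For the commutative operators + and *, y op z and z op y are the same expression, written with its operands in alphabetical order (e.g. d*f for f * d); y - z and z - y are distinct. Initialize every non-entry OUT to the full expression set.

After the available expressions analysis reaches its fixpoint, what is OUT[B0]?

Answer: {d-f}

Trace:
Converged values:
  B0:  IN={}  OUT={d-f}
  B1:  IN={d-f}  OUT={d-f}
  B2:  IN={d-f}  OUT={d-f}
  B3:  IN={d-f}  OUT={c+c}
  B4:  IN={c+c}  OUT={a+f}

Merge at B0 (entry node, so the boundary value {} is joined with the incoming edge(s)): IN[B0] = {} ∩ OUT[B1] = {}
Applying B0's transfer function to that IN value gives OUT[B0] (row B0 above).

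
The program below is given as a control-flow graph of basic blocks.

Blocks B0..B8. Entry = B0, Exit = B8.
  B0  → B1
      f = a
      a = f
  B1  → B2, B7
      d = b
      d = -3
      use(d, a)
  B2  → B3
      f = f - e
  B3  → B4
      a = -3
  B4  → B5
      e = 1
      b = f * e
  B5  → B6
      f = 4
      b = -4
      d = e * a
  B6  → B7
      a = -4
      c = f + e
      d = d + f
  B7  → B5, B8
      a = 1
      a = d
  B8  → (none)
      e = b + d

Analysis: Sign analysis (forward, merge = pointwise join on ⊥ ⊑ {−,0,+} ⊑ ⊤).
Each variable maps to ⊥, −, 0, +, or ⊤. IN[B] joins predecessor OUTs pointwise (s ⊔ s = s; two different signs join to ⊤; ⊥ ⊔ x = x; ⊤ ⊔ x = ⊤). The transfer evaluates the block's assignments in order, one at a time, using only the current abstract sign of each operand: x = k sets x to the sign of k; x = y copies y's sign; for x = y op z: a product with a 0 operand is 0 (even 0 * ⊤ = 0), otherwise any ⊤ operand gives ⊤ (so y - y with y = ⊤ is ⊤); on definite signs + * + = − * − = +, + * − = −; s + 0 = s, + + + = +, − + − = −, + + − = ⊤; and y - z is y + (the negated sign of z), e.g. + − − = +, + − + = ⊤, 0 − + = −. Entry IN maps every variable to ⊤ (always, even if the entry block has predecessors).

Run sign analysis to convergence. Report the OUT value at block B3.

Answer: {a: -, b: ⊤, c: ⊤, d: -, e: ⊤, f: ⊤}

Derivation:
Converged values:
  B0: | IN=(all ⊤) | OUT=(all ⊤)
  B1: | IN=(all ⊤) | OUT={d:-; rest ⊤}
  B2: | IN={d:-; rest ⊤} | OUT={d:-; rest ⊤}
  B3: | IN={d:-; rest ⊤} | OUT={a:-, d:-; rest ⊤}
  B4: | IN={a:-, d:-; rest ⊤} | OUT={a:-, d:-, e:+; rest ⊤}
  B5: | IN=(all ⊤) | OUT={b:-, f:+; rest ⊤}
  B6: | IN={b:-, f:+; rest ⊤} | OUT={a:-, b:-, f:+; rest ⊤}
  B7: | IN=(all ⊤) | OUT=(all ⊤)
  B8: | IN=(all ⊤) | OUT=(all ⊤)

Merge at B3: IN[B3] = OUT[B2] = {a: ⊤, b: ⊤, c: ⊤, d: -, e: ⊤, f: ⊤}
Applying B3's transfer function to that IN value gives OUT[B3] (row B3 above).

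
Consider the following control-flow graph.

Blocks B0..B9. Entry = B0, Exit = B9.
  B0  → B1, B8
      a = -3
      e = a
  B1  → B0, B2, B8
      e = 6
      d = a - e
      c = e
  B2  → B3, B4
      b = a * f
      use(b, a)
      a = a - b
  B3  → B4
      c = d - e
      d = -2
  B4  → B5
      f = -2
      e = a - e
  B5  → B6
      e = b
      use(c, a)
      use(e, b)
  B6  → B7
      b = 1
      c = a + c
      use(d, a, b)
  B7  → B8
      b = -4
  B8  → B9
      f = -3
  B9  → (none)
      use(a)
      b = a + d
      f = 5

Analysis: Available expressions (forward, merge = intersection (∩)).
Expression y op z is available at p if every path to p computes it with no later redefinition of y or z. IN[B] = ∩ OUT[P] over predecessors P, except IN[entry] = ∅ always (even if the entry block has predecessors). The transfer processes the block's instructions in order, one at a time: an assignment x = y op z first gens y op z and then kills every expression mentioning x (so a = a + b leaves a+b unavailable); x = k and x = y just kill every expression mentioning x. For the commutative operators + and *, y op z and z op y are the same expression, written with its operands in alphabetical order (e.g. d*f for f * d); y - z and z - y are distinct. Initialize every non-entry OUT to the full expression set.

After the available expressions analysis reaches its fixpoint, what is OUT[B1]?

Answer: {a-e}

Working:
Per-block solution:
  B0: | IN={} | OUT={}
  B1: | IN={} | OUT={a-e}
  B2: | IN={a-e} | OUT={}
  B3: | IN={} | OUT={}
  B4: | IN={} | OUT={}
  B5: | IN={} | OUT={}
  B6: | IN={} | OUT={}
  B7: | IN={} | OUT={}
  B8: | IN={} | OUT={}
  B9: | IN={} | OUT={a+d}

Merge at B1: IN[B1] = OUT[B0] = {}
Applying B1's transfer function to that IN value gives OUT[B1] (row B1 above).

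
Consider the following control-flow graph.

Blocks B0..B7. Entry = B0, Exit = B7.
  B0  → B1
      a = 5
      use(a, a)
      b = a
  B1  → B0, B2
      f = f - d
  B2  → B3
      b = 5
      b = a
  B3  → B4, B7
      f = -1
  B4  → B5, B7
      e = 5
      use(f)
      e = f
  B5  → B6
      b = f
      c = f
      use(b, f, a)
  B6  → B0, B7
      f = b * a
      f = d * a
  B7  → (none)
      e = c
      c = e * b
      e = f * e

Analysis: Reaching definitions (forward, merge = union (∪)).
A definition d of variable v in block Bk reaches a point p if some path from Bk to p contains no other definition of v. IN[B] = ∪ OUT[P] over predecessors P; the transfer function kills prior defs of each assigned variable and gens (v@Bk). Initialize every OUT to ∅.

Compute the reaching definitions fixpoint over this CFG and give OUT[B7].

Answer: {a@B0, b@B2, b@B5, c@B7, e@B7, f@B3, f@B6}

Trace:
Fixpoint table:
  B0: | IN={a@B0, b@B0, b@B5, c@B5, e@B4, f@B1, f@B6} | OUT={a@B0, b@B0, c@B5, e@B4, f@B1, f@B6}
  B1: | IN={a@B0, b@B0, c@B5, e@B4, f@B1, f@B6} | OUT={a@B0, b@B0, c@B5, e@B4, f@B1}
  B2: | IN={a@B0, b@B0, c@B5, e@B4, f@B1} | OUT={a@B0, b@B2, c@B5, e@B4, f@B1}
  B3: | IN={a@B0, b@B2, c@B5, e@B4, f@B1} | OUT={a@B0, b@B2, c@B5, e@B4, f@B3}
  B4: | IN={a@B0, b@B2, c@B5, e@B4, f@B3} | OUT={a@B0, b@B2, c@B5, e@B4, f@B3}
  B5: | IN={a@B0, b@B2, c@B5, e@B4, f@B3} | OUT={a@B0, b@B5, c@B5, e@B4, f@B3}
  B6: | IN={a@B0, b@B5, c@B5, e@B4, f@B3} | OUT={a@B0, b@B5, c@B5, e@B4, f@B6}
  B7: | IN={a@B0, b@B2, b@B5, c@B5, e@B4, f@B3, f@B6} | OUT={a@B0, b@B2, b@B5, c@B7, e@B7, f@B3, f@B6}

Merge at B7: IN[B7] = OUT[B3] ⊔ OUT[B4] ⊔ OUT[B6] = {a@B0, b@B2, b@B5, c@B5, e@B4, f@B3, f@B6}
Applying B7's transfer function to that IN value gives OUT[B7] (row B7 above).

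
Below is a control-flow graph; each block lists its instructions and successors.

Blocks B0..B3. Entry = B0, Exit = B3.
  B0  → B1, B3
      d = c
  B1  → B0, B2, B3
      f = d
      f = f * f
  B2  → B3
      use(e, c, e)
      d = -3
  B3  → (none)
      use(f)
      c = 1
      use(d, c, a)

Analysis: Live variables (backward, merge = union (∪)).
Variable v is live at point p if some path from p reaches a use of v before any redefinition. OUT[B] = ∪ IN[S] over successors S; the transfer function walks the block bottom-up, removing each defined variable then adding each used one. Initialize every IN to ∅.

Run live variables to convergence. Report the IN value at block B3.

Answer: {a, d, f}

Working:
Per-block solution:
  B0:   IN={a, c, e, f}   OUT={a, c, d, e, f}
  B1:   IN={a, c, d, e}   OUT={a, c, d, e, f}
  B2:   IN={a, c, e, f}   OUT={a, d, f}
  B3:   IN={a, d, f}   OUT={}

B3 is the boundary node: OUT[B3] = {}
Applying B3's transfer function to that OUT value gives IN[B3] (row B3 above).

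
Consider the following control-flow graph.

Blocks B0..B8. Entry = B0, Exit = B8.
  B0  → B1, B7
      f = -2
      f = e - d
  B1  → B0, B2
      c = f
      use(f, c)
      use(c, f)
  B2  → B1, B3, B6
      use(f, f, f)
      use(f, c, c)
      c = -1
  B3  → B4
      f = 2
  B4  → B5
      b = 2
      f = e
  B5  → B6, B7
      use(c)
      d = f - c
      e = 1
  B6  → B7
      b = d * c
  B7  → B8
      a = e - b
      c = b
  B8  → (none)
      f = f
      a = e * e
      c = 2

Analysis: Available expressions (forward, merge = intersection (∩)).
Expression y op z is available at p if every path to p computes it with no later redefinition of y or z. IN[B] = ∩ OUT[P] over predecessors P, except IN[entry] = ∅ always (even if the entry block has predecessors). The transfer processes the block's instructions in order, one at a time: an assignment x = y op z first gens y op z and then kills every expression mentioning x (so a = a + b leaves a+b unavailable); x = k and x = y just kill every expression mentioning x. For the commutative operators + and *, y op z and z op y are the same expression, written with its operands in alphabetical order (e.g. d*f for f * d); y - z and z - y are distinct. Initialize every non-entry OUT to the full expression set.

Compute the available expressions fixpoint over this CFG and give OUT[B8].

Fixpoint table:
  B0:  IN={}  OUT={e-d}
  B1:  IN={e-d}  OUT={e-d}
  B2:  IN={e-d}  OUT={e-d}
  B3:  IN={e-d}  OUT={e-d}
  B4:  IN={e-d}  OUT={e-d}
  B5:  IN={e-d}  OUT={f-c}
  B6:  IN={}  OUT={c*d}
  B7:  IN={}  OUT={e-b}
  B8:  IN={e-b}  OUT={e*e, e-b}

Merge at B8: IN[B8] = OUT[B7] = {e-b}
Applying B8's transfer function to that IN value gives OUT[B8] (row B8 above).

Answer: {e*e, e-b}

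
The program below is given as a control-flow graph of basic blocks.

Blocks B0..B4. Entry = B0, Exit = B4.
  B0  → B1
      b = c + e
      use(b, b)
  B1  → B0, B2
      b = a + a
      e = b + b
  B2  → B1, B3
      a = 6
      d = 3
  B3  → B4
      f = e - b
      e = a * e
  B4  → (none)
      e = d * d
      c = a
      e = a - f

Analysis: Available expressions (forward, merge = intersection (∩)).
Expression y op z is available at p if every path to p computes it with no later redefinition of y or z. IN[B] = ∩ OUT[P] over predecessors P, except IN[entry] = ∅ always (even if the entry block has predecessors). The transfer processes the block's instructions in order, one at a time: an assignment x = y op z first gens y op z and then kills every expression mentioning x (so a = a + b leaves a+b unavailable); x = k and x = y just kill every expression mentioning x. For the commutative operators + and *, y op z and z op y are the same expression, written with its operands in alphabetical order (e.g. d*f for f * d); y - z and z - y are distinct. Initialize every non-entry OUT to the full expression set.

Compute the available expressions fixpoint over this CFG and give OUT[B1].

Converged values:
  B0:  IN={}  OUT={c+e}
  B1:  IN={}  OUT={a+a, b+b}
  B2:  IN={a+a, b+b}  OUT={b+b}
  B3:  IN={b+b}  OUT={b+b}
  B4:  IN={b+b}  OUT={a-f, b+b, d*d}

Merge at B1: IN[B1] = OUT[B0] ∩ OUT[B2] = {}
Applying B1's transfer function to that IN value gives OUT[B1] (row B1 above).

Answer: {a+a, b+b}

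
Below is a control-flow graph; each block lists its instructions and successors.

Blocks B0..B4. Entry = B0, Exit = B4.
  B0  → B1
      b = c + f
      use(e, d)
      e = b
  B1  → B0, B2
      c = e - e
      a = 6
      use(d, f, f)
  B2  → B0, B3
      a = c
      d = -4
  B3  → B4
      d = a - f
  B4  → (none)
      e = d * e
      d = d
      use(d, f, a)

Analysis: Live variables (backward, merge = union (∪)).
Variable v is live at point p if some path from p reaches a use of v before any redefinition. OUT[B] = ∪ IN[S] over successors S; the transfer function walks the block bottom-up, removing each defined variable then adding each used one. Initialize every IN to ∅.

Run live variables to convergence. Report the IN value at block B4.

Answer: {a, d, e, f}

Trace:
Fixpoint table:
  B0:  IN={c, d, e, f}  OUT={d, e, f}
  B1:  IN={d, e, f}  OUT={c, d, e, f}
  B2:  IN={c, e, f}  OUT={a, c, d, e, f}
  B3:  IN={a, e, f}  OUT={a, d, e, f}
  B4:  IN={a, d, e, f}  OUT={}

B4 is the boundary node: OUT[B4] = {}
Applying B4's transfer function to that OUT value gives IN[B4] (row B4 above).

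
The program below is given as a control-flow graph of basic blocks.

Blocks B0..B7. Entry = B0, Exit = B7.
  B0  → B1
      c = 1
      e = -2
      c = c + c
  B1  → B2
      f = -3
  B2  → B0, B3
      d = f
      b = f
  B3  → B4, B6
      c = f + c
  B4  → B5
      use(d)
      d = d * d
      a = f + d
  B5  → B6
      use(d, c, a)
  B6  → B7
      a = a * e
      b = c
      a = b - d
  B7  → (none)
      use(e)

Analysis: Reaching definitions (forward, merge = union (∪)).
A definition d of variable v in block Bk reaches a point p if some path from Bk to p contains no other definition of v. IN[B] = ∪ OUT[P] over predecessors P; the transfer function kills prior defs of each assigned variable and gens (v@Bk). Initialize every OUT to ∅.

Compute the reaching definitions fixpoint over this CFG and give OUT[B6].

Answer: {a@B6, b@B6, c@B3, d@B2, d@B4, e@B0, f@B1}

Working:
Converged values:
  B0: | IN={b@B2, c@B0, d@B2, e@B0, f@B1} | OUT={b@B2, c@B0, d@B2, e@B0, f@B1}
  B1: | IN={b@B2, c@B0, d@B2, e@B0, f@B1} | OUT={b@B2, c@B0, d@B2, e@B0, f@B1}
  B2: | IN={b@B2, c@B0, d@B2, e@B0, f@B1} | OUT={b@B2, c@B0, d@B2, e@B0, f@B1}
  B3: | IN={b@B2, c@B0, d@B2, e@B0, f@B1} | OUT={b@B2, c@B3, d@B2, e@B0, f@B1}
  B4: | IN={b@B2, c@B3, d@B2, e@B0, f@B1} | OUT={a@B4, b@B2, c@B3, d@B4, e@B0, f@B1}
  B5: | IN={a@B4, b@B2, c@B3, d@B4, e@B0, f@B1} | OUT={a@B4, b@B2, c@B3, d@B4, e@B0, f@B1}
  B6: | IN={a@B4, b@B2, c@B3, d@B2, d@B4, e@B0, f@B1} | OUT={a@B6, b@B6, c@B3, d@B2, d@B4, e@B0, f@B1}
  B7: | IN={a@B6, b@B6, c@B3, d@B2, d@B4, e@B0, f@B1} | OUT={a@B6, b@B6, c@B3, d@B2, d@B4, e@B0, f@B1}

Merge at B6: IN[B6] = OUT[B3] ⊔ OUT[B5] = {a@B4, b@B2, c@B3, d@B2, d@B4, e@B0, f@B1}
Applying B6's transfer function to that IN value gives OUT[B6] (row B6 above).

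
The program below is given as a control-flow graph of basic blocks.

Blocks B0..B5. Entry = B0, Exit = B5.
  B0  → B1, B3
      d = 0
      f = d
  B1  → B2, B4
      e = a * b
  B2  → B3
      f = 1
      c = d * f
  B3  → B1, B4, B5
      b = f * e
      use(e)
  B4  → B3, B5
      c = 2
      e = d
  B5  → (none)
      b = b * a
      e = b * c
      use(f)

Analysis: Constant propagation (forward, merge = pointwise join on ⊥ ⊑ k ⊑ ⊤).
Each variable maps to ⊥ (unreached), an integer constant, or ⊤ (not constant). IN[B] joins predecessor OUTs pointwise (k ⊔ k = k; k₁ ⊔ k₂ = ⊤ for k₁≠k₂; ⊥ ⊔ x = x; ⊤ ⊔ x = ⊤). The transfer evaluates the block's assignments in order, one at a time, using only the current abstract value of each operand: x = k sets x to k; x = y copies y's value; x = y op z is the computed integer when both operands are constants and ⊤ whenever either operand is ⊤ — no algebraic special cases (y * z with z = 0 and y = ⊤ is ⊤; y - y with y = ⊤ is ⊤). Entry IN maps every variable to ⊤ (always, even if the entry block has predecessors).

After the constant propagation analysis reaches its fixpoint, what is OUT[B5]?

Answer: {a: ⊤, b: ⊤, c: ⊤, d: 0, e: ⊤, f: ⊤}

Trace:
Per-block solution:
  B0:   IN=(all ⊤)   OUT={d:0, f:0; rest ⊤}
  B1:   IN={d:0; rest ⊤}   OUT={d:0; rest ⊤}
  B2:   IN={d:0; rest ⊤}   OUT={c:0, d:0, f:1; rest ⊤}
  B3:   IN={d:0; rest ⊤}   OUT={d:0; rest ⊤}
  B4:   IN={d:0; rest ⊤}   OUT={c:2, d:0, e:0; rest ⊤}
  B5:   IN={d:0; rest ⊤}   OUT={d:0; rest ⊤}

Merge at B5: IN[B5] = OUT[B3] ⊔ OUT[B4] = {a: ⊤, b: ⊤, c: ⊤, d: 0, e: ⊤, f: ⊤}
Applying B5's transfer function to that IN value gives OUT[B5] (row B5 above).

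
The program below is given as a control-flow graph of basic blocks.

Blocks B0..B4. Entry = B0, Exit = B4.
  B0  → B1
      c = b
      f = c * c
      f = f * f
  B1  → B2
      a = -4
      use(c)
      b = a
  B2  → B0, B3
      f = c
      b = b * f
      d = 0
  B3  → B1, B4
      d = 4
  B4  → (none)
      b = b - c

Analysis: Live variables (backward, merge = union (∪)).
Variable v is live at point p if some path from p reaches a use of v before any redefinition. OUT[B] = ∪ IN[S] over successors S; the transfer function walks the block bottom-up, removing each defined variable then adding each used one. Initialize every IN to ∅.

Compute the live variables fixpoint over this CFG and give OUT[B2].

Fixpoint table:
  B0: | IN={b} | OUT={c}
  B1: | IN={c} | OUT={b, c}
  B2: | IN={b, c} | OUT={b, c}
  B3: | IN={b, c} | OUT={b, c}
  B4: | IN={b, c} | OUT={}

Merge at B2: OUT[B2] = IN[B0] ⊔ IN[B3] = {b, c}

Answer: {b, c}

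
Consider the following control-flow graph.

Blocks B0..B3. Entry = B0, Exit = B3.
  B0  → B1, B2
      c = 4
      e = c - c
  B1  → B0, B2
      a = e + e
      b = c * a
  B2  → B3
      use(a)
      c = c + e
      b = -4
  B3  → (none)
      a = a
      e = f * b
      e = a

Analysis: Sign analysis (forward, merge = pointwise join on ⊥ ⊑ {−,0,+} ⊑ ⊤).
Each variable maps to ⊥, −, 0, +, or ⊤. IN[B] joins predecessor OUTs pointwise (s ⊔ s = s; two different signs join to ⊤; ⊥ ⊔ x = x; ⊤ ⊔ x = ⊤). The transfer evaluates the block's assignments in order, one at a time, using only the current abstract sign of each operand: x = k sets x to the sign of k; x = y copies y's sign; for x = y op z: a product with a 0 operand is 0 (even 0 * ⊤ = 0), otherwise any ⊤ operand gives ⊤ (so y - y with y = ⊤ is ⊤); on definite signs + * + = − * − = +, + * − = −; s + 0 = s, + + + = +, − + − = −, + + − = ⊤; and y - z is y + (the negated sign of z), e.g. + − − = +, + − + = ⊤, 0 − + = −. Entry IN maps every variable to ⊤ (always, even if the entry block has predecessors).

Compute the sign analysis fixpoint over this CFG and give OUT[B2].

Answer: {a: ⊤, b: -, c: ⊤, d: ⊤, e: ⊤, f: ⊤}

Derivation:
Converged values:
  B0: | IN=(all ⊤) | OUT={c:+; rest ⊤}
  B1: | IN={c:+; rest ⊤} | OUT={c:+; rest ⊤}
  B2: | IN={c:+; rest ⊤} | OUT={b:-; rest ⊤}
  B3: | IN={b:-; rest ⊤} | OUT={b:-; rest ⊤}

Merge at B2: IN[B2] = OUT[B0] ⊔ OUT[B1] = {a: ⊤, b: ⊤, c: +, d: ⊤, e: ⊤, f: ⊤}
Applying B2's transfer function to that IN value gives OUT[B2] (row B2 above).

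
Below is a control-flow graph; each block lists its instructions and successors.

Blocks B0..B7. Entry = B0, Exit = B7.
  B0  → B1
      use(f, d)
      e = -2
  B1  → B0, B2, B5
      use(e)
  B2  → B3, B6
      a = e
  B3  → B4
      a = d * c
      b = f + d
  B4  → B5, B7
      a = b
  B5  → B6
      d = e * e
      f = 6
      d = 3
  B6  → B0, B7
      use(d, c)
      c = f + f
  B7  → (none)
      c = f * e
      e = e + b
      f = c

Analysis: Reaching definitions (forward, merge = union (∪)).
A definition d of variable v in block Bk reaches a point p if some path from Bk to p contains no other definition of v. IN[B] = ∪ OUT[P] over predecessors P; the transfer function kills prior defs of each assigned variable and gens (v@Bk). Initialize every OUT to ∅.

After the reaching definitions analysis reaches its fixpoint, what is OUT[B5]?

Answer: {a@B2, a@B4, b@B3, c@B6, d@B5, e@B0, f@B5}

Derivation:
Fixpoint table:
  B0:  IN={a@B2, a@B4, b@B3, c@B6, d@B5, e@B0, f@B5}  OUT={a@B2, a@B4, b@B3, c@B6, d@B5, e@B0, f@B5}
  B1:  IN={a@B2, a@B4, b@B3, c@B6, d@B5, e@B0, f@B5}  OUT={a@B2, a@B4, b@B3, c@B6, d@B5, e@B0, f@B5}
  B2:  IN={a@B2, a@B4, b@B3, c@B6, d@B5, e@B0, f@B5}  OUT={a@B2, b@B3, c@B6, d@B5, e@B0, f@B5}
  B3:  IN={a@B2, b@B3, c@B6, d@B5, e@B0, f@B5}  OUT={a@B3, b@B3, c@B6, d@B5, e@B0, f@B5}
  B4:  IN={a@B3, b@B3, c@B6, d@B5, e@B0, f@B5}  OUT={a@B4, b@B3, c@B6, d@B5, e@B0, f@B5}
  B5:  IN={a@B2, a@B4, b@B3, c@B6, d@B5, e@B0, f@B5}  OUT={a@B2, a@B4, b@B3, c@B6, d@B5, e@B0, f@B5}
  B6:  IN={a@B2, a@B4, b@B3, c@B6, d@B5, e@B0, f@B5}  OUT={a@B2, a@B4, b@B3, c@B6, d@B5, e@B0, f@B5}
  B7:  IN={a@B2, a@B4, b@B3, c@B6, d@B5, e@B0, f@B5}  OUT={a@B2, a@B4, b@B3, c@B7, d@B5, e@B7, f@B7}

Merge at B5: IN[B5] = OUT[B1] ⊔ OUT[B4] = {a@B2, a@B4, b@B3, c@B6, d@B5, e@B0, f@B5}
Applying B5's transfer function to that IN value gives OUT[B5] (row B5 above).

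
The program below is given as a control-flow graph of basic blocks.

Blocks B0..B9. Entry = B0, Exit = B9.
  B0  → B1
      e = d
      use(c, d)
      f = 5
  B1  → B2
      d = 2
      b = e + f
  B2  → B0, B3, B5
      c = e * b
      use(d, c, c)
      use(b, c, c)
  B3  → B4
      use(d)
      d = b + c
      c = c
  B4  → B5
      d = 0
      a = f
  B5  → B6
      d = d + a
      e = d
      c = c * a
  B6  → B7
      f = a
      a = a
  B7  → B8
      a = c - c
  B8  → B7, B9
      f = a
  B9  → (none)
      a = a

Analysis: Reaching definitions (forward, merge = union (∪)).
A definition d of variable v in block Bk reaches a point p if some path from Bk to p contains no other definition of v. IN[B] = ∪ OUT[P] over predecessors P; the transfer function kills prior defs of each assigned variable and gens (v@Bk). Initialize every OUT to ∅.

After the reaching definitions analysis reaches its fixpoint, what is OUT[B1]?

Answer: {b@B1, c@B2, d@B1, e@B0, f@B0}

Derivation:
Converged values:
  B0:   IN={b@B1, c@B2, d@B1, e@B0, f@B0}   OUT={b@B1, c@B2, d@B1, e@B0, f@B0}
  B1:   IN={b@B1, c@B2, d@B1, e@B0, f@B0}   OUT={b@B1, c@B2, d@B1, e@B0, f@B0}
  B2:   IN={b@B1, c@B2, d@B1, e@B0, f@B0}   OUT={b@B1, c@B2, d@B1, e@B0, f@B0}
  B3:   IN={b@B1, c@B2, d@B1, e@B0, f@B0}   OUT={b@B1, c@B3, d@B3, e@B0, f@B0}
  B4:   IN={b@B1, c@B3, d@B3, e@B0, f@B0}   OUT={a@B4, b@B1, c@B3, d@B4, e@B0, f@B0}
  B5:   IN={a@B4, b@B1, c@B2, c@B3, d@B1, d@B4, e@B0, f@B0}   OUT={a@B4, b@B1, c@B5, d@B5, e@B5, f@B0}
  B6:   IN={a@B4, b@B1, c@B5, d@B5, e@B5, f@B0}   OUT={a@B6, b@B1, c@B5, d@B5, e@B5, f@B6}
  B7:   IN={a@B6, a@B7, b@B1, c@B5, d@B5, e@B5, f@B6, f@B8}   OUT={a@B7, b@B1, c@B5, d@B5, e@B5, f@B6, f@B8}
  B8:   IN={a@B7, b@B1, c@B5, d@B5, e@B5, f@B6, f@B8}   OUT={a@B7, b@B1, c@B5, d@B5, e@B5, f@B8}
  B9:   IN={a@B7, b@B1, c@B5, d@B5, e@B5, f@B8}   OUT={a@B9, b@B1, c@B5, d@B5, e@B5, f@B8}

Merge at B1: IN[B1] = OUT[B0] = {b@B1, c@B2, d@B1, e@B0, f@B0}
Applying B1's transfer function to that IN value gives OUT[B1] (row B1 above).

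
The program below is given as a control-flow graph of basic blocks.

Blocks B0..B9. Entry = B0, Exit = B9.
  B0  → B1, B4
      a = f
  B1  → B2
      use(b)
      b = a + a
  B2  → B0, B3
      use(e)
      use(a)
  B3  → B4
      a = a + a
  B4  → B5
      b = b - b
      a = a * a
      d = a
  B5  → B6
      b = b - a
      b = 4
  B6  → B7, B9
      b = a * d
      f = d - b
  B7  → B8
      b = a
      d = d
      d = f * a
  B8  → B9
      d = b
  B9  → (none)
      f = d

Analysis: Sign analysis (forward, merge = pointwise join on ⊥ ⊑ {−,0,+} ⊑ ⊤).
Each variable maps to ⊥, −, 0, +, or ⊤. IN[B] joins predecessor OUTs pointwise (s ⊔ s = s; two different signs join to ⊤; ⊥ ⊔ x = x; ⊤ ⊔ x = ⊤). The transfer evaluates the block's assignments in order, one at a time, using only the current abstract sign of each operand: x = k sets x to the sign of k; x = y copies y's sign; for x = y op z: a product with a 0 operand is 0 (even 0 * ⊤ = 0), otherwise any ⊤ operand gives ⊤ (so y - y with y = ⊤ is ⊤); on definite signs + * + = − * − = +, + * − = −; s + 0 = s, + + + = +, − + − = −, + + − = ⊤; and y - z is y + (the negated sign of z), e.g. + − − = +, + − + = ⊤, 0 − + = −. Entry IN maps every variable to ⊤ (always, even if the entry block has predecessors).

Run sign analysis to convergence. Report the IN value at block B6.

Answer: {a: ⊤, b: +, c: ⊤, d: ⊤, e: ⊤, f: ⊤}

Working:
Per-block solution:
  B0:   IN=(all ⊤)   OUT=(all ⊤)
  B1:   IN=(all ⊤)   OUT=(all ⊤)
  B2:   IN=(all ⊤)   OUT=(all ⊤)
  B3:   IN=(all ⊤)   OUT=(all ⊤)
  B4:   IN=(all ⊤)   OUT=(all ⊤)
  B5:   IN=(all ⊤)   OUT={b:+; rest ⊤}
  B6:   IN={b:+; rest ⊤}   OUT=(all ⊤)
  B7:   IN=(all ⊤)   OUT=(all ⊤)
  B8:   IN=(all ⊤)   OUT=(all ⊤)
  B9:   IN=(all ⊤)   OUT=(all ⊤)

Merge at B6: IN[B6] = OUT[B5] = {a: ⊤, b: +, c: ⊤, d: ⊤, e: ⊤, f: ⊤}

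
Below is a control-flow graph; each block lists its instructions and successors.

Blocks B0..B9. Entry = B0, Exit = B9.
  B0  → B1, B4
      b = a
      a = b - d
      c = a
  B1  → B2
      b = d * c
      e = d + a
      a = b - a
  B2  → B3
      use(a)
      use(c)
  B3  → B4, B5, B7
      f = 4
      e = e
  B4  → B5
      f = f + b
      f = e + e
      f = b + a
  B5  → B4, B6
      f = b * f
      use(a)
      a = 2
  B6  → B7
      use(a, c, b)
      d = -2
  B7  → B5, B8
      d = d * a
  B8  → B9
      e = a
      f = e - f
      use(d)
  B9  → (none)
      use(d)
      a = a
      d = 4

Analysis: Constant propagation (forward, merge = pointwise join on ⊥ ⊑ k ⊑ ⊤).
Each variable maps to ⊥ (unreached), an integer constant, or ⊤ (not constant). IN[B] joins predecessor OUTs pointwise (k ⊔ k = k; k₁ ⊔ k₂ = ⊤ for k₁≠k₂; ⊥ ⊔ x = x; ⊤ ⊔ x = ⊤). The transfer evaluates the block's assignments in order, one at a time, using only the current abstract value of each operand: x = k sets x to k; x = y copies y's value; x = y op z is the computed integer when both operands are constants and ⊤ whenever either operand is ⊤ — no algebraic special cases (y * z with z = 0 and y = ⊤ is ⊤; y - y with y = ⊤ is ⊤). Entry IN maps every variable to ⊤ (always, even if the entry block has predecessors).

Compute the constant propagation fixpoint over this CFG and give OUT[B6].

Answer: {a: 2, b: ⊤, c: ⊤, d: -2, e: ⊤, f: ⊤}

Trace:
Per-block solution:
  B0: | IN=(all ⊤) | OUT=(all ⊤)
  B1: | IN=(all ⊤) | OUT=(all ⊤)
  B2: | IN=(all ⊤) | OUT=(all ⊤)
  B3: | IN=(all ⊤) | OUT={f:4; rest ⊤}
  B4: | IN=(all ⊤) | OUT=(all ⊤)
  B5: | IN=(all ⊤) | OUT={a:2; rest ⊤}
  B6: | IN={a:2; rest ⊤} | OUT={a:2, d:-2; rest ⊤}
  B7: | IN=(all ⊤) | OUT=(all ⊤)
  B8: | IN=(all ⊤) | OUT=(all ⊤)
  B9: | IN=(all ⊤) | OUT={d:4; rest ⊤}

Merge at B6: IN[B6] = OUT[B5] = {a: 2, b: ⊤, c: ⊤, d: ⊤, e: ⊤, f: ⊤}
Applying B6's transfer function to that IN value gives OUT[B6] (row B6 above).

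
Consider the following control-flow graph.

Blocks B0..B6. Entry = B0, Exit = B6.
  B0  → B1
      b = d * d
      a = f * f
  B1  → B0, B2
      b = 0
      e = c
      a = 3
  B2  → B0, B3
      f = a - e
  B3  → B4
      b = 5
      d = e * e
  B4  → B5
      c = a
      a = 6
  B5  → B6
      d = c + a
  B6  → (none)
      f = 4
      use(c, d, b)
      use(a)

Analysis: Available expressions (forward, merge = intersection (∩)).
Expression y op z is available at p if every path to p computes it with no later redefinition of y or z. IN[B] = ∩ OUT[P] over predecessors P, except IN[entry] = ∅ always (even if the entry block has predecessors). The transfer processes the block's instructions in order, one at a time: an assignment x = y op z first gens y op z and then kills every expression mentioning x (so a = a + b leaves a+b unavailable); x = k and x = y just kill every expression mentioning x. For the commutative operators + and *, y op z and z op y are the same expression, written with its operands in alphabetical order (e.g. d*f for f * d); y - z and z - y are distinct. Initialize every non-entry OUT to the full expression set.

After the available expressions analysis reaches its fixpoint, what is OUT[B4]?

Answer: {e*e}

Working:
Per-block solution:
  B0:   IN={}   OUT={d*d, f*f}
  B1:   IN={d*d, f*f}   OUT={d*d, f*f}
  B2:   IN={d*d, f*f}   OUT={a-e, d*d}
  B3:   IN={a-e, d*d}   OUT={a-e, e*e}
  B4:   IN={a-e, e*e}   OUT={e*e}
  B5:   IN={e*e}   OUT={a+c, e*e}
  B6:   IN={a+c, e*e}   OUT={a+c, e*e}

Merge at B4: IN[B4] = OUT[B3] = {a-e, e*e}
Applying B4's transfer function to that IN value gives OUT[B4] (row B4 above).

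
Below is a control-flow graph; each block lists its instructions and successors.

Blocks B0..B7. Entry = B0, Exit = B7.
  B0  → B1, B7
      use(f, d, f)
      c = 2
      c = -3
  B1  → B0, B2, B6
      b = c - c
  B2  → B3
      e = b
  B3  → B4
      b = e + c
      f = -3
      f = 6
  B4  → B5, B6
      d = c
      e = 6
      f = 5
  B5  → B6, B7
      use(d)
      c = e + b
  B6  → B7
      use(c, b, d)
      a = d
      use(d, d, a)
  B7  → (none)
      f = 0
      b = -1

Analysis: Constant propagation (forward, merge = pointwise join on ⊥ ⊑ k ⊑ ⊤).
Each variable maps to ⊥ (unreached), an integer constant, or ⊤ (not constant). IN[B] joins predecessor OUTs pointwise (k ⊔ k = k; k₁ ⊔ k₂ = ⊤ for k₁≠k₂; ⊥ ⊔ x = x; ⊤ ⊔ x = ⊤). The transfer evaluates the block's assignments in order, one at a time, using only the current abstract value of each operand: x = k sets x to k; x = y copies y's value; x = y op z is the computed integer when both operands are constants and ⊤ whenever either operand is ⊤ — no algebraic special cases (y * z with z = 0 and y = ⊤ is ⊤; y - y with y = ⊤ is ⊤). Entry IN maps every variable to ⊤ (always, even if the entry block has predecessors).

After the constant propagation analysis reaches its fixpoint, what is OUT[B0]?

Fixpoint table:
  B0: | IN=(all ⊤) | OUT={c:-3; rest ⊤}
  B1: | IN={c:-3; rest ⊤} | OUT={b:0, c:-3; rest ⊤}
  B2: | IN={b:0, c:-3; rest ⊤} | OUT={b:0, c:-3, e:0; rest ⊤}
  B3: | IN={b:0, c:-3, e:0; rest ⊤} | OUT={b:-3, c:-3, e:0, f:6; rest ⊤}
  B4: | IN={b:-3, c:-3, e:0, f:6; rest ⊤} | OUT={b:-3, c:-3, d:-3, e:6, f:5; rest ⊤}
  B5: | IN={b:-3, c:-3, d:-3, e:6, f:5; rest ⊤} | OUT={b:-3, c:3, d:-3, e:6, f:5; rest ⊤}
  B6: | IN=(all ⊤) | OUT=(all ⊤)
  B7: | IN=(all ⊤) | OUT={b:-1, f:0; rest ⊤}

Merge at B0 (entry node, so the boundary value (all ⊤) is joined with the incoming edge(s)): IN[B0] = (all ⊤) ⊔ OUT[B1] = {a: ⊤, b: ⊤, c: ⊤, d: ⊤, e: ⊤, f: ⊤}
Applying B0's transfer function to that IN value gives OUT[B0] (row B0 above).

Answer: {a: ⊤, b: ⊤, c: -3, d: ⊤, e: ⊤, f: ⊤}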